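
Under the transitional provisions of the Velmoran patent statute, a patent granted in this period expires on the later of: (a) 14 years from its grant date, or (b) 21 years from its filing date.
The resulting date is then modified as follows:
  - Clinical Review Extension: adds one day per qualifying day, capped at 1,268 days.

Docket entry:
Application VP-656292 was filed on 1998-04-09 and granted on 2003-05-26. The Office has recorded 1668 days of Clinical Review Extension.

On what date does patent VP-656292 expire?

2022-09-28

(a) grant + 14 years → 26 May 2017.
(b) filing + 21 years → 9 April 2019.
Later of the two: 9 April 2019.
Clinical Review Extension: 1668 days claimed exceeds the 1268-day cap, so +1268 days → 28 September 2022.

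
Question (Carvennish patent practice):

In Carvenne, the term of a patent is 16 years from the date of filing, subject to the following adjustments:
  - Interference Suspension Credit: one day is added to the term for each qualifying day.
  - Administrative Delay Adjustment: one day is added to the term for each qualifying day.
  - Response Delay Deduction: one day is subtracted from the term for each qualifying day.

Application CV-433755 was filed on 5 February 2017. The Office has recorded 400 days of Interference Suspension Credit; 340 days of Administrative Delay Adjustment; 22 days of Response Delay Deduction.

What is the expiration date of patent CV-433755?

Base term: filing date + 16 years → 5 February 2033.
Interference Suspension Credit: +400 days → 12 March 2034.
Administrative Delay Adjustment: +340 days → 15 February 2035.
Response Delay Deduction: −22 days → 24 January 2035.

2035-01-24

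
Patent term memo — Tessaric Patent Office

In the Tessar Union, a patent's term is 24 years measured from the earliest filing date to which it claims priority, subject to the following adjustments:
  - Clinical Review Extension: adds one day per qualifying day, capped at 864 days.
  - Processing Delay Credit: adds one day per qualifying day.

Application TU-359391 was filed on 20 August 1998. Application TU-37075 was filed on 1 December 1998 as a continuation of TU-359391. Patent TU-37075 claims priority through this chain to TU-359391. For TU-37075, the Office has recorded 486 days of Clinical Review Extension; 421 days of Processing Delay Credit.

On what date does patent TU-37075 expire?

Earliest priority filing: 20 August 1998.
Base term: 20 August 1998 + 24 years → 20 August 2022.
Clinical Review Extension: 486 days (within the 864-day cap) → +486 days → 19 December 2023.
Processing Delay Credit: +421 days → 12 February 2025.

2025-02-12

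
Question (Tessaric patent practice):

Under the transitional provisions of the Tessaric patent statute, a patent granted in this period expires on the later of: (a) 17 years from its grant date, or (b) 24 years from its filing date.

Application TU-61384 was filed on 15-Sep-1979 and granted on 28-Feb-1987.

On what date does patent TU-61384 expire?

(a) grant + 17 years → 28 February 2004.
(b) filing + 24 years → 15 September 2003.
Later of the two: 28 February 2004.

February 28, 2004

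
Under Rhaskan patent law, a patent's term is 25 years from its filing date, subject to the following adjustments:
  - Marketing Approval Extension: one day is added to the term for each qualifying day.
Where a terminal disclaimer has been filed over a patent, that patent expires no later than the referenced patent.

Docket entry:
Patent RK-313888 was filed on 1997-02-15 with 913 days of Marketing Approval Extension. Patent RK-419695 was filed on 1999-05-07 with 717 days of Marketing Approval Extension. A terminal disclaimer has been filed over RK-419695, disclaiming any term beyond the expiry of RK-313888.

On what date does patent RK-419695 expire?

Natural term of RK-419695:
  Base: filing + 25 years → 7 May 2024.
  Marketing Approval Extension: +717 days → 24 April 2026.
Expiry of referenced patent RK-313888:
  Base: filing + 25 years → 15 February 2022.
  Marketing Approval Extension: +913 days → 16 August 2024.
Terminal disclaimer: RK-419695 expires on the earlier of 24 April 2026 and 16 August 2024.

August 16, 2024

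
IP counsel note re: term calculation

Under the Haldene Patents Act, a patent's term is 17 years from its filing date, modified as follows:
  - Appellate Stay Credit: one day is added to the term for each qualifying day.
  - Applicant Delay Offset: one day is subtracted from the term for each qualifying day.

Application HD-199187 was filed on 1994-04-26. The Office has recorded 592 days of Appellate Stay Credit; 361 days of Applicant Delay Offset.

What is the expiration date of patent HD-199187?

2011-12-13

Base term: filing date + 17 years → 26 April 2011.
Appellate Stay Credit: +592 days → 8 December 2012.
Applicant Delay Offset: −361 days → 13 December 2011.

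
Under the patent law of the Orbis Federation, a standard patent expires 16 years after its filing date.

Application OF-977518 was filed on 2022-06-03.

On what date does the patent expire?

2038-06-03

Filing date + 16 years → 3 June 2038.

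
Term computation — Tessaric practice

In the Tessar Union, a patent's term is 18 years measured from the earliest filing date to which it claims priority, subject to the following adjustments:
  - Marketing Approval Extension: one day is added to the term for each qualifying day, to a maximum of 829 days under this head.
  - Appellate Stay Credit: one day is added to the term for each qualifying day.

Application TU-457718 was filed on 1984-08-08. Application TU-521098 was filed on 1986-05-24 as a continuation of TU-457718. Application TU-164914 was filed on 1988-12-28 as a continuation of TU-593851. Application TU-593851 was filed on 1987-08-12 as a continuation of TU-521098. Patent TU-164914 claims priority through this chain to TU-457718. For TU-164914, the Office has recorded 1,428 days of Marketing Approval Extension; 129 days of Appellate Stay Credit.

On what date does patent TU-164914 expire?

Earliest priority filing: 8 August 1984.
Base term: 8 August 1984 + 18 years → 8 August 2002.
Marketing Approval Extension: 1428 days claimed exceeds the 829-day cap, so +829 days → 14 November 2004.
Appellate Stay Credit: +129 days → 23 March 2005.

March 23, 2005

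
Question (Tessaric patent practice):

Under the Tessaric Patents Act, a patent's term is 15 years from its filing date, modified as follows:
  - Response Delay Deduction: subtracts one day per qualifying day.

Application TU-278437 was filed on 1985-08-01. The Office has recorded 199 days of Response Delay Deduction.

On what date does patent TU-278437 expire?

2000-01-15

Base term: filing date + 15 years → 1 August 2000.
Response Delay Deduction: −199 days → 15 January 2000.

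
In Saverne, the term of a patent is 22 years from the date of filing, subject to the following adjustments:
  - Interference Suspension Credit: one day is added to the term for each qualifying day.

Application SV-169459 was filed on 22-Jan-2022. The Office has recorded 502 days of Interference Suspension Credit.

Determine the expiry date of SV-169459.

Base term: filing date + 22 years → 22 January 2044.
Interference Suspension Credit: +502 days → 7 June 2045.

2045-06-07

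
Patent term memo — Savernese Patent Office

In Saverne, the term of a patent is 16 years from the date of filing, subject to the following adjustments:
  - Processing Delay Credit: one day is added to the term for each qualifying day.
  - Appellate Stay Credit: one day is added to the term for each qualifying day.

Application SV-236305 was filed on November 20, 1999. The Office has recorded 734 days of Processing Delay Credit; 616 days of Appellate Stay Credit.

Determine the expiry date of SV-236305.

Base term: filing date + 16 years → 20 November 2015.
Processing Delay Credit: +734 days → 23 November 2017.
Appellate Stay Credit: +616 days → 1 August 2019.

August 1, 2019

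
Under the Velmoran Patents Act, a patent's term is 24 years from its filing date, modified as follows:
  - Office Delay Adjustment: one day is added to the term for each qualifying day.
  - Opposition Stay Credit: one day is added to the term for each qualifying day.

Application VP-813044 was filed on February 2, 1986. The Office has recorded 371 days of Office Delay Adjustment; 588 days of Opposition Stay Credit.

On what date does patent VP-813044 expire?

Base term: filing date + 24 years → 2 February 2010.
Office Delay Adjustment: +371 days → 8 February 2011.
Opposition Stay Credit: +588 days → 18 September 2012.

2012-09-18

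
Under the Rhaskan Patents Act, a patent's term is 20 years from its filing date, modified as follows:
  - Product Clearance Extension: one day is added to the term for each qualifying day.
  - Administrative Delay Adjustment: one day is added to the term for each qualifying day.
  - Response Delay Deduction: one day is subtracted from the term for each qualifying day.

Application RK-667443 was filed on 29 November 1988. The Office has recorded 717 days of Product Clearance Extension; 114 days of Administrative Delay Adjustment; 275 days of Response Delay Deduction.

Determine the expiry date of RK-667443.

2010-06-08

Base term: filing date + 20 years → 29 November 2008.
Product Clearance Extension: +717 days → 16 November 2010.
Administrative Delay Adjustment: +114 days → 10 March 2011.
Response Delay Deduction: −275 days → 8 June 2010.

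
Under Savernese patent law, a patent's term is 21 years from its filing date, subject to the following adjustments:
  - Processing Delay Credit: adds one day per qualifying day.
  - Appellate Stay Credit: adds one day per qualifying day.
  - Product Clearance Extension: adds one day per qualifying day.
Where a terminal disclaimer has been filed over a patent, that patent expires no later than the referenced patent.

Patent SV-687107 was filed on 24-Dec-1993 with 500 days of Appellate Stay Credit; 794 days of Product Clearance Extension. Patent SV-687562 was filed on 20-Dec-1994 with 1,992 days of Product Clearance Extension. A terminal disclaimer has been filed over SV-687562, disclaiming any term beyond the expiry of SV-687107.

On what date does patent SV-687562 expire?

2018-07-10

Natural term of SV-687562:
  Base: filing + 21 years → 20 December 2015.
  Product Clearance Extension: +1992 days → 3 June 2021.
Expiry of referenced patent SV-687107:
  Base: filing + 21 years → 24 December 2014.
  Appellate Stay Credit: +500 days → 7 May 2016.
  Product Clearance Extension: +794 days → 10 July 2018.
Terminal disclaimer: SV-687562 expires on the earlier of 3 June 2021 and 10 July 2018.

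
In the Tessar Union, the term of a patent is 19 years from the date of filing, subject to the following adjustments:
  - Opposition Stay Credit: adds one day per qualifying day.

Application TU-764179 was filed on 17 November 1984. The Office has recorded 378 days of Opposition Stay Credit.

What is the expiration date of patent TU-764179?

2004-11-29

Base term: filing date + 19 years → 17 November 2003.
Opposition Stay Credit: +378 days → 29 November 2004.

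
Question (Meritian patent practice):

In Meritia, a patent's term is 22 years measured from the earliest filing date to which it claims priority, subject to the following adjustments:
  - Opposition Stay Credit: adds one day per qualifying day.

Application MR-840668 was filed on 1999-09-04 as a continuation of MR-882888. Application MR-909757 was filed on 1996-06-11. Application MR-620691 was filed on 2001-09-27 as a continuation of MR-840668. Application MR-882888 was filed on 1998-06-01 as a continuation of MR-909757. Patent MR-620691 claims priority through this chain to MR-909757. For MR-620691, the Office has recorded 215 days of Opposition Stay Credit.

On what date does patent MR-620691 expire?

January 12, 2019

Earliest priority filing: 11 June 1996.
Base term: 11 June 1996 + 22 years → 11 June 2018.
Opposition Stay Credit: +215 days → 12 January 2019.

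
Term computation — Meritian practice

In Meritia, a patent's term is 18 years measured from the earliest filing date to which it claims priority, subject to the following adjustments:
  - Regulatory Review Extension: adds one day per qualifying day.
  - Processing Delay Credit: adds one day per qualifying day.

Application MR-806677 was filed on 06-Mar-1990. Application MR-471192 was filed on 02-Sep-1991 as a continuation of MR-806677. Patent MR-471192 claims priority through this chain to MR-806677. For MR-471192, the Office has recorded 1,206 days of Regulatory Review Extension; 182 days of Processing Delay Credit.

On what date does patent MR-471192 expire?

2011-12-24

Earliest priority filing: 6 March 1990.
Base term: 6 March 1990 + 18 years → 6 March 2008.
Regulatory Review Extension: +1206 days → 25 June 2011.
Processing Delay Credit: +182 days → 24 December 2011.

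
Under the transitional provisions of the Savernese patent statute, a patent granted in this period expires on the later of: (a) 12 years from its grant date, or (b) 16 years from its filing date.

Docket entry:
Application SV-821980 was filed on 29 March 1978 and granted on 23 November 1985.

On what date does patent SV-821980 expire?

(a) grant + 12 years → 23 November 1997.
(b) filing + 16 years → 29 March 1994.
Later of the two: 23 November 1997.

1997-11-23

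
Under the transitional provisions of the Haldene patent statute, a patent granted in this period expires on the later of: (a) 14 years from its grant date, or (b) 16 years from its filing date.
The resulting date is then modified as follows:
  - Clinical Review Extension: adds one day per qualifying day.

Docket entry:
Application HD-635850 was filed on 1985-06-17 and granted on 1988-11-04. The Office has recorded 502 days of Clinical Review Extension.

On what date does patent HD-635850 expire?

(a) grant + 14 years → 4 November 2002.
(b) filing + 16 years → 17 June 2001.
Later of the two: 4 November 2002.
Clinical Review Extension: +502 days → 20 March 2004.

March 20, 2004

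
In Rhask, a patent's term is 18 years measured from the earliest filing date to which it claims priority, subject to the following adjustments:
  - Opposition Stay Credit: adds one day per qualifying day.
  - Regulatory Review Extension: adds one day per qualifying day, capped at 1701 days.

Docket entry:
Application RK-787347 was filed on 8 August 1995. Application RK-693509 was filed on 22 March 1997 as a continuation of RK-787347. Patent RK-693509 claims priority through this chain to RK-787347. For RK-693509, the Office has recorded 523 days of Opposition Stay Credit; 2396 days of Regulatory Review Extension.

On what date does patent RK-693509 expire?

2019-09-10

Earliest priority filing: 8 August 1995.
Base term: 8 August 1995 + 18 years → 8 August 2013.
Opposition Stay Credit: +523 days → 13 January 2015.
Regulatory Review Extension: 2396 days claimed exceeds the 1701-day cap, so +1701 days → 10 September 2019.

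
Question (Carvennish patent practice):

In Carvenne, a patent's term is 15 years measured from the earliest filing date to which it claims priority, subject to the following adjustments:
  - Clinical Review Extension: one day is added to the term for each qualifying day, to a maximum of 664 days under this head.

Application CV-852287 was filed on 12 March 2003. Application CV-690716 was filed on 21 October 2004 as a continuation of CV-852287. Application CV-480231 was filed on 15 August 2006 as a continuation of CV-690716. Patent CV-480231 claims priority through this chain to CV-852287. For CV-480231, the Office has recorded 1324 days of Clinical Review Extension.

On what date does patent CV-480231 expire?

Earliest priority filing: 12 March 2003.
Base term: 12 March 2003 + 15 years → 12 March 2018.
Clinical Review Extension: 1324 days claimed exceeds the 664-day cap, so +664 days → 5 January 2020.

2020-01-05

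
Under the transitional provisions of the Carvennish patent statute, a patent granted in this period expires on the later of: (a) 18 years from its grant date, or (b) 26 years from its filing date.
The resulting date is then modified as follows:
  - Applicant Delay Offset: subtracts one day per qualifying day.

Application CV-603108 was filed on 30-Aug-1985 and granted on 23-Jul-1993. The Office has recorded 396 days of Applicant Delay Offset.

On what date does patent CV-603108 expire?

July 30, 2010

(a) grant + 18 years → 23 July 2011.
(b) filing + 26 years → 30 August 2011.
Later of the two: 30 August 2011.
Applicant Delay Offset: −396 days → 30 July 2010.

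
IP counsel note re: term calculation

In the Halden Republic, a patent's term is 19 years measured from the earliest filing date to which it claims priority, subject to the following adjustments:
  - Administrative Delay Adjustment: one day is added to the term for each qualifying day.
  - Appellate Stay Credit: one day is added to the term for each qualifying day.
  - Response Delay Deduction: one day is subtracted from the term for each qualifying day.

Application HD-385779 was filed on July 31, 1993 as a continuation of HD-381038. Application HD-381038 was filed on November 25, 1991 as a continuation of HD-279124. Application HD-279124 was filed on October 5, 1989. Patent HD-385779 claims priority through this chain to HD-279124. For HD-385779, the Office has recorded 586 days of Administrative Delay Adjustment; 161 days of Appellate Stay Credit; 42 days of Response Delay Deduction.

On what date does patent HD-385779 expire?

Earliest priority filing: 5 October 1989.
Base term: 5 October 1989 + 19 years → 5 October 2008.
Administrative Delay Adjustment: +586 days → 14 May 2010.
Appellate Stay Credit: +161 days → 22 October 2010.
Response Delay Deduction: −42 days → 10 September 2010.

2010-09-10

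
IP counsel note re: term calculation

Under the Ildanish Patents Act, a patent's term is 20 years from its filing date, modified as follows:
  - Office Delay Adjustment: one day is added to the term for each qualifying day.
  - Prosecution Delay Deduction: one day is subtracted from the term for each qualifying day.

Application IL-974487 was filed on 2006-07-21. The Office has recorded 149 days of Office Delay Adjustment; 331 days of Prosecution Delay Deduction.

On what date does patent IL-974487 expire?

Base term: filing date + 20 years → 21 July 2026.
Office Delay Adjustment: +149 days → 17 December 2026.
Prosecution Delay Deduction: −331 days → 20 January 2026.

January 20, 2026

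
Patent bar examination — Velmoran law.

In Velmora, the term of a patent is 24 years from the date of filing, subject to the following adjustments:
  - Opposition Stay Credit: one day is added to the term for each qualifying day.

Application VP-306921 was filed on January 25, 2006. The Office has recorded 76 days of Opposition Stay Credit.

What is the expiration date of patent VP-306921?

April 11, 2030

Base term: filing date + 24 years → 25 January 2030.
Opposition Stay Credit: +76 days → 11 April 2030.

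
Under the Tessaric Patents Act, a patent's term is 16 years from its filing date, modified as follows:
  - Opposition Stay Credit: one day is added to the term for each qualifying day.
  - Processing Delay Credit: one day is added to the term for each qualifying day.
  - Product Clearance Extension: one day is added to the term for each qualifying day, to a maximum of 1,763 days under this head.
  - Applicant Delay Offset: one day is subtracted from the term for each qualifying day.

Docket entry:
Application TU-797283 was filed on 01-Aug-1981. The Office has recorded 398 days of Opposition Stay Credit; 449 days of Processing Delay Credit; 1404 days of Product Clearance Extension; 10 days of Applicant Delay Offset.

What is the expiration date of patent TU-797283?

September 20, 2003

Base term: filing date + 16 years → 1 August 1997.
Opposition Stay Credit: +398 days → 3 September 1998.
Processing Delay Credit: +449 days → 26 November 1999.
Product Clearance Extension: 1404 days (within the 1763-day cap) → +1404 days → 30 September 2003.
Applicant Delay Offset: −10 days → 20 September 2003.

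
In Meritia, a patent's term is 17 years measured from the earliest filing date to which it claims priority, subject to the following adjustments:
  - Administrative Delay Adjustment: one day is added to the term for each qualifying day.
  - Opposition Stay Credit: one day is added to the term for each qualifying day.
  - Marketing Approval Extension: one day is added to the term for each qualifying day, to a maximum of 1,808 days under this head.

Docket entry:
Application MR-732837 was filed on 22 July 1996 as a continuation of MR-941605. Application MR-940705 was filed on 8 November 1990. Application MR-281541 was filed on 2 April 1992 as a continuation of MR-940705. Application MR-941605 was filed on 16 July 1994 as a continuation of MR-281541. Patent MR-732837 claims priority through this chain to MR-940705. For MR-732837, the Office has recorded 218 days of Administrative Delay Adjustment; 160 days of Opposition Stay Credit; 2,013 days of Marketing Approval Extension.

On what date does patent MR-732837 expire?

2013-11-02

Earliest priority filing: 8 November 1990.
Base term: 8 November 1990 + 17 years → 8 November 2007.
Administrative Delay Adjustment: +218 days → 13 June 2008.
Opposition Stay Credit: +160 days → 20 November 2008.
Marketing Approval Extension: 2013 days claimed exceeds the 1808-day cap, so +1808 days → 2 November 2013.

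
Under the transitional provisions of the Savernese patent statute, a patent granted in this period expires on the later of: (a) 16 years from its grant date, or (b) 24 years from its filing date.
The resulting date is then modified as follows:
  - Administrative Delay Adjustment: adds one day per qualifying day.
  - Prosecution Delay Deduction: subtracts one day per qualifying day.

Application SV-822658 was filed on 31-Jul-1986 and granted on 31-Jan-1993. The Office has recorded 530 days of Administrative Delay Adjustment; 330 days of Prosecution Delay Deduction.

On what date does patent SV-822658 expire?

(a) grant + 16 years → 31 January 2009.
(b) filing + 24 years → 31 July 2010.
Later of the two: 31 July 2010.
Administrative Delay Adjustment: +530 days → 12 January 2012.
Prosecution Delay Deduction: −330 days → 16 February 2011.

2011-02-16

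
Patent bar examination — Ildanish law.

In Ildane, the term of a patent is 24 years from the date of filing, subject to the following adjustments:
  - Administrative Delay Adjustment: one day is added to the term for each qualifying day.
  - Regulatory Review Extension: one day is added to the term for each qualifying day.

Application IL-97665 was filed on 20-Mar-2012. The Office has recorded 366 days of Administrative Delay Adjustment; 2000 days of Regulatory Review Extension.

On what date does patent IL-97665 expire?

2042-09-11

Base term: filing date + 24 years → 20 March 2036.
Administrative Delay Adjustment: +366 days → 21 March 2037.
Regulatory Review Extension: +2000 days → 11 September 2042.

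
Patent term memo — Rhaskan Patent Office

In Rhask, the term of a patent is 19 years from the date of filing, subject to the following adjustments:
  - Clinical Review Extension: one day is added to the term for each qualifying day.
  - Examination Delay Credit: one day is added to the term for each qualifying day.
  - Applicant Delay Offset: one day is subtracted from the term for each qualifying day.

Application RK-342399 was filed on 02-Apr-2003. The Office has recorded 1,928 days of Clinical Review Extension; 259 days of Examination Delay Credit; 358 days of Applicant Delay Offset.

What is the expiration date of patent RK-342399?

Base term: filing date + 19 years → 2 April 2022.
Clinical Review Extension: +1928 days → 13 July 2027.
Examination Delay Credit: +259 days → 28 March 2028.
Applicant Delay Offset: −358 days → 5 April 2027.

April 5, 2027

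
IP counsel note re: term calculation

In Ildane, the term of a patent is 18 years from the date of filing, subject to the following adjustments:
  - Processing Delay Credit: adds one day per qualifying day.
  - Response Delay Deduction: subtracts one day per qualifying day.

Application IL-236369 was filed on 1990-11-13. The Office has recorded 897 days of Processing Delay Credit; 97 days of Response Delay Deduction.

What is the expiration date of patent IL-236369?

January 22, 2011

Base term: filing date + 18 years → 13 November 2008.
Processing Delay Credit: +897 days → 29 April 2011.
Response Delay Deduction: −97 days → 22 January 2011.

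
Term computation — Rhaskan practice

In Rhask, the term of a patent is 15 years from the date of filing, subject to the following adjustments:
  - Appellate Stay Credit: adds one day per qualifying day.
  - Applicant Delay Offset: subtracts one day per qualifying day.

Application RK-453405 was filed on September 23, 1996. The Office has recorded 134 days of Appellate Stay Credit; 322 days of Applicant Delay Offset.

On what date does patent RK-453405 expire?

2011-03-19

Base term: filing date + 15 years → 23 September 2011.
Appellate Stay Credit: +134 days → 4 February 2012.
Applicant Delay Offset: −322 days → 19 March 2011.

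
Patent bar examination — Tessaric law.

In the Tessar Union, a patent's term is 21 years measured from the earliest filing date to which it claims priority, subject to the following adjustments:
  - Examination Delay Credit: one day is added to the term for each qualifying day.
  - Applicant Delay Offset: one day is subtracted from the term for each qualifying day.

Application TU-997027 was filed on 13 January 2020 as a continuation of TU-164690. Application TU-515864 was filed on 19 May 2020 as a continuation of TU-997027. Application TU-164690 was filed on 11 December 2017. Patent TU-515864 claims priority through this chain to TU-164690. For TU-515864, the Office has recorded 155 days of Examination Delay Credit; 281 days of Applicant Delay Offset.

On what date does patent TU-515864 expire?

August 7, 2038

Earliest priority filing: 11 December 2017.
Base term: 11 December 2017 + 21 years → 11 December 2038.
Examination Delay Credit: +155 days → 15 May 2039.
Applicant Delay Offset: −281 days → 7 August 2038.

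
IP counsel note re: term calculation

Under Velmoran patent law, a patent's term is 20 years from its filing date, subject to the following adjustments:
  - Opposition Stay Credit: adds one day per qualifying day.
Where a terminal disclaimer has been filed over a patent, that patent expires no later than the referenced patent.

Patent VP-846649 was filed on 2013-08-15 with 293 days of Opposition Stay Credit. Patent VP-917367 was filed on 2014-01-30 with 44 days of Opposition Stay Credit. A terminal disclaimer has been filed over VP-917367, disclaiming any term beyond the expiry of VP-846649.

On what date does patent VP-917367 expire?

Natural term of VP-917367:
  Base: filing + 20 years → 30 January 2034.
  Opposition Stay Credit: +44 days → 15 March 2034.
Expiry of referenced patent VP-846649:
  Base: filing + 20 years → 15 August 2033.
  Opposition Stay Credit: +293 days → 4 June 2034.
Terminal disclaimer: VP-917367 expires on the earlier of 15 March 2034 and 4 June 2034.

March 15, 2034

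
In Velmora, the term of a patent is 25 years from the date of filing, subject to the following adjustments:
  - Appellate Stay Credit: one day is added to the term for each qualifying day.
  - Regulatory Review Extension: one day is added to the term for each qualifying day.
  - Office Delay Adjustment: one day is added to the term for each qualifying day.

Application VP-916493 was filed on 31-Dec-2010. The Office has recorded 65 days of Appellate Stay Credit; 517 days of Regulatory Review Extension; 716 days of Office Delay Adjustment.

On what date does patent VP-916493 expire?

July 21, 2039

Base term: filing date + 25 years → 31 December 2035.
Appellate Stay Credit: +65 days → 5 March 2036.
Regulatory Review Extension: +517 days → 4 August 2037.
Office Delay Adjustment: +716 days → 21 July 2039.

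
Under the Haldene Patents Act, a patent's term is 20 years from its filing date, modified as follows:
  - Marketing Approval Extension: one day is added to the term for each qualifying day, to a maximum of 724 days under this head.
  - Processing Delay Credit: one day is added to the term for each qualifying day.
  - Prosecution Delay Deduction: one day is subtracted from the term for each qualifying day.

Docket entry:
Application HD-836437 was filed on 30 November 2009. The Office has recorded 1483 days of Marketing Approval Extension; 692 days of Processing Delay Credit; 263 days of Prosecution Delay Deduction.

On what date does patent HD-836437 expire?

2033-01-26

Base term: filing date + 20 years → 30 November 2029.
Marketing Approval Extension: 1483 days claimed exceeds the 724-day cap, so +724 days → 24 November 2031.
Processing Delay Credit: +692 days → 16 October 2033.
Prosecution Delay Deduction: −263 days → 26 January 2033.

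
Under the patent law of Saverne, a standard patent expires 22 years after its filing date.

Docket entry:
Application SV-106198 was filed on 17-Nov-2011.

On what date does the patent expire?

Filing date + 22 years → 17 November 2033.

2033-11-17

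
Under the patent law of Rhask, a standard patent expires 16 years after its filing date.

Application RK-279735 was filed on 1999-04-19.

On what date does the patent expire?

2015-04-19

Filing date + 16 years → 19 April 2015.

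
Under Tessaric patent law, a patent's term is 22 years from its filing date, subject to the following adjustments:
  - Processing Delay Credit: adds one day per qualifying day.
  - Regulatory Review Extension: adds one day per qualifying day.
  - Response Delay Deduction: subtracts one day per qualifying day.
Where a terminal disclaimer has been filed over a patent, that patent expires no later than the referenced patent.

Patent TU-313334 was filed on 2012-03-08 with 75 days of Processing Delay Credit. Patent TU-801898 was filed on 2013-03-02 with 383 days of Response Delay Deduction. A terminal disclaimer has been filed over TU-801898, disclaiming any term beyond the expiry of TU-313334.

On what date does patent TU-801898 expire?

February 12, 2034

Natural term of TU-801898:
  Base: filing + 22 years → 2 March 2035.
  Response Delay Deduction: −383 days → 12 February 2034.
Expiry of referenced patent TU-313334:
  Base: filing + 22 years → 8 March 2034.
  Processing Delay Credit: +75 days → 22 May 2034.
Terminal disclaimer: TU-801898 expires on the earlier of 12 February 2034 and 22 May 2034.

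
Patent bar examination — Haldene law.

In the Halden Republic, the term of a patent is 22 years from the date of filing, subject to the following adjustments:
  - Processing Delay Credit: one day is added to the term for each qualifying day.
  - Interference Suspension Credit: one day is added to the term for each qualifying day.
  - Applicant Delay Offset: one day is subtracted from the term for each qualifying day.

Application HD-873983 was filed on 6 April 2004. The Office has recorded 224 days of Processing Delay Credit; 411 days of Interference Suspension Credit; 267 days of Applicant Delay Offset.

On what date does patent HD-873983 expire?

April 9, 2027

Base term: filing date + 22 years → 6 April 2026.
Processing Delay Credit: +224 days → 16 November 2026.
Interference Suspension Credit: +411 days → 1 January 2028.
Applicant Delay Offset: −267 days → 9 April 2027.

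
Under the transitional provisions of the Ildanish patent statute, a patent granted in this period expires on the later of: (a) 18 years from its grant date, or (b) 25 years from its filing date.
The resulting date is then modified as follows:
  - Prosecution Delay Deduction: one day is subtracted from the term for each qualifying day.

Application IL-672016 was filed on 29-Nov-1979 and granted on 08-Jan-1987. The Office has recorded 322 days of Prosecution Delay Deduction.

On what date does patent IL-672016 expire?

2004-02-21

(a) grant + 18 years → 8 January 2005.
(b) filing + 25 years → 29 November 2004.
Later of the two: 8 January 2005.
Prosecution Delay Deduction: −322 days → 21 February 2004.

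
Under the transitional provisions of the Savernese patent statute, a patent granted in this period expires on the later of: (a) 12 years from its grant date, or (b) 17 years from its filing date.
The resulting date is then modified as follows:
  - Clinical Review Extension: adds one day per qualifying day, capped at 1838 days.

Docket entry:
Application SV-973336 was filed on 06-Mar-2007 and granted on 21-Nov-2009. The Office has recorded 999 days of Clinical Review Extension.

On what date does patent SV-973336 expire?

(a) grant + 12 years → 21 November 2021.
(b) filing + 17 years → 6 March 2024.
Later of the two: 6 March 2024.
Clinical Review Extension: 999 days (within the 1838-day cap) → +999 days → 30 November 2026.

2026-11-30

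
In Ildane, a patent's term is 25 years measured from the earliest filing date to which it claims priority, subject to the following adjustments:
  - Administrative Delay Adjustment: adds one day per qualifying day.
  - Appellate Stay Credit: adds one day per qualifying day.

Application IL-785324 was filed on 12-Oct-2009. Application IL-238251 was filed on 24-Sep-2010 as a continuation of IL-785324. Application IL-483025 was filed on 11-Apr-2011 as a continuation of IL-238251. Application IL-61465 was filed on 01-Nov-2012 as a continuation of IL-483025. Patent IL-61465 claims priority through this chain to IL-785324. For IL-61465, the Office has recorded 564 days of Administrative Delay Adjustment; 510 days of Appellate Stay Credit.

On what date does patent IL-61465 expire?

2037-09-20

Earliest priority filing: 12 October 2009.
Base term: 12 October 2009 + 25 years → 12 October 2034.
Administrative Delay Adjustment: +564 days → 28 April 2036.
Appellate Stay Credit: +510 days → 20 September 2037.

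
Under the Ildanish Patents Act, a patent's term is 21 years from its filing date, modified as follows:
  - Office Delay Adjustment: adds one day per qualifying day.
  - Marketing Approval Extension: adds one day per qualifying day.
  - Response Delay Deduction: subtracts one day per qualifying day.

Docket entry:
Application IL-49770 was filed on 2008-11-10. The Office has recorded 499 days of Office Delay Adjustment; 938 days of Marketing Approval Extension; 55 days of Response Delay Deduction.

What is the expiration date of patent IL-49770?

August 23, 2033

Base term: filing date + 21 years → 10 November 2029.
Office Delay Adjustment: +499 days → 24 March 2031.
Marketing Approval Extension: +938 days → 17 October 2033.
Response Delay Deduction: −55 days → 23 August 2033.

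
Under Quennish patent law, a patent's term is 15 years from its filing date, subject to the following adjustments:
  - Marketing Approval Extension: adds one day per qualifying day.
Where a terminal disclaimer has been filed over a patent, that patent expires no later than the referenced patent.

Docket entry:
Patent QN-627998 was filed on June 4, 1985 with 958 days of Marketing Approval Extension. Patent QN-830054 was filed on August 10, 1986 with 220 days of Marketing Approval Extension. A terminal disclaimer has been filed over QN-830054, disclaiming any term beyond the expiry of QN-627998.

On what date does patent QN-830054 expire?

Natural term of QN-830054:
  Base: filing + 15 years → 10 August 2001.
  Marketing Approval Extension: +220 days → 18 March 2002.
Expiry of referenced patent QN-627998:
  Base: filing + 15 years → 4 June 2000.
  Marketing Approval Extension: +958 days → 18 January 2003.
Terminal disclaimer: QN-830054 expires on the earlier of 18 March 2002 and 18 January 2003.

March 18, 2002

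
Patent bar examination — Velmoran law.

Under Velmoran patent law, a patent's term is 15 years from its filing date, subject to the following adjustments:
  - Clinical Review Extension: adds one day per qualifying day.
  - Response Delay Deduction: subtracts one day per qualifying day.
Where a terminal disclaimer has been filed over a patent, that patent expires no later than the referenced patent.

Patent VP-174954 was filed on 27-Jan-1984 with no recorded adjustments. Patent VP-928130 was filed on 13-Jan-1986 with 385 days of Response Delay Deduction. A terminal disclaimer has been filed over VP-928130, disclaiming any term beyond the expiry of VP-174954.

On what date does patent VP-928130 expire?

1999-01-27

Natural term of VP-928130:
  Base: filing + 15 years → 13 January 2001.
  Response Delay Deduction: −385 days → 25 December 1999.
Expiry of referenced patent VP-174954:
  Base: filing + 15 years → 27 January 1999.
Terminal disclaimer: VP-928130 expires on the earlier of 25 December 1999 and 27 January 1999.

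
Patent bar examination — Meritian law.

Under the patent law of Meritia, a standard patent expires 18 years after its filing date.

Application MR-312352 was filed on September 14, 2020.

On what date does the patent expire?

Filing date + 18 years → 14 September 2038.

2038-09-14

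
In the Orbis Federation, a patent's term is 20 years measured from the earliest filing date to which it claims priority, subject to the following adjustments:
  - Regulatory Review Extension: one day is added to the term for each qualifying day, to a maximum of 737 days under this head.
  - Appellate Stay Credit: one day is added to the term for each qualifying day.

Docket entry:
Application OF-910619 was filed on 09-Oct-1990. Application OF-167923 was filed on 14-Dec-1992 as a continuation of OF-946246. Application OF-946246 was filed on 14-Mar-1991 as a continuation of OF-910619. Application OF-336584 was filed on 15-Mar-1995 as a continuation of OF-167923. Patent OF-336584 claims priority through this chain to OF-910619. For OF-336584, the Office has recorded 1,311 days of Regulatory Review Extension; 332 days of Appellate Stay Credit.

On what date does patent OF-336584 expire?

Earliest priority filing: 9 October 1990.
Base term: 9 October 1990 + 20 years → 9 October 2010.
Regulatory Review Extension: 1311 days claimed exceeds the 737-day cap, so +737 days → 15 October 2012.
Appellate Stay Credit: +332 days → 12 September 2013.

September 12, 2013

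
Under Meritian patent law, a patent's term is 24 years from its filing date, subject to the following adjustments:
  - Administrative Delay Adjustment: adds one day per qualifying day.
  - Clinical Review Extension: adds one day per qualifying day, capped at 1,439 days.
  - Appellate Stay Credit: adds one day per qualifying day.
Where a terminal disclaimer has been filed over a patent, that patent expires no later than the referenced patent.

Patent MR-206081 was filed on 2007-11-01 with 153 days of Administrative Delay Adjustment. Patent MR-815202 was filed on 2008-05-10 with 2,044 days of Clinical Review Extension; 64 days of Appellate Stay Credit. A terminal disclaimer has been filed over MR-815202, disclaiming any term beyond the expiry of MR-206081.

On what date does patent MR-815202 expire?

Natural term of MR-815202:
  Base: filing + 24 years → 10 May 2032.
  Clinical Review Extension: 2044 days claimed exceeds the 1439-day cap, so +1439 days → 18 April 2036.
  Appellate Stay Credit: +64 days → 21 June 2036.
Expiry of referenced patent MR-206081:
  Base: filing + 24 years → 1 November 2031.
  Administrative Delay Adjustment: +153 days → 2 April 2032.
Terminal disclaimer: MR-815202 expires on the earlier of 21 June 2036 and 2 April 2032.

April 2, 2032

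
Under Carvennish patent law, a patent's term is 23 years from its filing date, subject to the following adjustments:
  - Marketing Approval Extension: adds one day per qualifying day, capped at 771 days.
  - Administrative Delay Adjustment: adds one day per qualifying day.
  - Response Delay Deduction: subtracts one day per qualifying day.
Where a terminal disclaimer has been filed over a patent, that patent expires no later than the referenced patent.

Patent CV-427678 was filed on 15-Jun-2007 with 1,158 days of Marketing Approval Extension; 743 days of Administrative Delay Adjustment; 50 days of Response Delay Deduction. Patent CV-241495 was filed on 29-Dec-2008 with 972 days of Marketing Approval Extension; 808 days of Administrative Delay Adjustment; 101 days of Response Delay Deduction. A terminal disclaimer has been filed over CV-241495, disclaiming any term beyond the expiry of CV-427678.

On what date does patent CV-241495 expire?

2034-06-18

Natural term of CV-241495:
  Base: filing + 23 years → 29 December 2031.
  Marketing Approval Extension: 972 days claimed exceeds the 771-day cap, so +771 days → 7 February 2034.
  Administrative Delay Adjustment: +808 days → 25 April 2036.
  Response Delay Deduction: −101 days → 15 January 2036.
Expiry of referenced patent CV-427678:
  Base: filing + 23 years → 15 June 2030.
  Marketing Approval Extension: 1158 days claimed exceeds the 771-day cap, so +771 days → 25 July 2032.
  Administrative Delay Adjustment: +743 days → 7 August 2034.
  Response Delay Deduction: −50 days → 18 June 2034.
Terminal disclaimer: CV-241495 expires on the earlier of 15 January 2036 and 18 June 2034.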